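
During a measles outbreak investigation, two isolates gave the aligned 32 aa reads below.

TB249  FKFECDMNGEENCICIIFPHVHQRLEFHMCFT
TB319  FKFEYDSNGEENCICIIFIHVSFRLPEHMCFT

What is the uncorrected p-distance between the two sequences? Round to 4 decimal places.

0.2188

The sequences differ at positions 5 (C/Y), 7 (M/S), 19 (P/I), 22 (H/S), 23 (Q/F), 26 (E/P), 27 (F/E).
There are 7 differences over 32 sites, so p = 7/32 = 0.2188.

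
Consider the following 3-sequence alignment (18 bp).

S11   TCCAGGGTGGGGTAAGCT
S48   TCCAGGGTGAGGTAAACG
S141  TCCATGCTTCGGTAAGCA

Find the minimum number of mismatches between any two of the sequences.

3

Pairwise Hamming distances:
  S11 vs S48: 3
  S11 vs S141: 5
  S48 vs S141: 6
The smallest is 3, between S11 and S48.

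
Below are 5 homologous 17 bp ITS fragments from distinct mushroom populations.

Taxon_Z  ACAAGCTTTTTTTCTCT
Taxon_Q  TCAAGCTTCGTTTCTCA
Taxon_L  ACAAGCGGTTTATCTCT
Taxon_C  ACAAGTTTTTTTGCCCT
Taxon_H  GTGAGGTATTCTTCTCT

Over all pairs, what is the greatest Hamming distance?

Pairwise Hamming distances:
  Taxon_Z vs Taxon_Q: 4
  Taxon_Z vs Taxon_L: 3
  Taxon_Z vs Taxon_C: 3
  Taxon_Z vs Taxon_H: 6
  Taxon_Q vs Taxon_L: 7
  Taxon_Q vs Taxon_C: 7
  Taxon_Q vs Taxon_H: 9
  Taxon_L vs Taxon_C: 6
  Taxon_L vs Taxon_H: 8
  Taxon_C vs Taxon_H: 8
The largest is 9, between Taxon_Q and Taxon_H.

9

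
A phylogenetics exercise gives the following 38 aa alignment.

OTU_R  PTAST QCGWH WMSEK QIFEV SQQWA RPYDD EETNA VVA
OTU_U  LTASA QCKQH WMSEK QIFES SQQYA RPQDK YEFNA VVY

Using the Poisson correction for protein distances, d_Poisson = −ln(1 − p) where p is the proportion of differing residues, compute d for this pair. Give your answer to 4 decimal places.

The sequences differ at positions 1 (P/L), 5 (T/A), 8 (G/K), 9 (W/Q), 20 (V/S), 24 (W/Y), 28 (Y/Q), 30 (D/K), 31 (E/Y), 33 (T/F), 38 (A/Y).
p = 11/38 = 0.289474.
d = −ln(1 − 0.289474) = −ln(0.710526) = 0.3417.

0.3417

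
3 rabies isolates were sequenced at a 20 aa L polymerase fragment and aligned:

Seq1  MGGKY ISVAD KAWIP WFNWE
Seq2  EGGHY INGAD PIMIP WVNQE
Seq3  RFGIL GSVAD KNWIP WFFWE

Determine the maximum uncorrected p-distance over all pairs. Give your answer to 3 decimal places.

0.650

Pairwise Hamming distances:
  Seq1 vs Seq2: 9
  Seq1 vs Seq3: 7
  Seq2 vs Seq3: 13
The largest is 13 mismatches, between Seq2 and Seq3; p = 13/20 = 0.650.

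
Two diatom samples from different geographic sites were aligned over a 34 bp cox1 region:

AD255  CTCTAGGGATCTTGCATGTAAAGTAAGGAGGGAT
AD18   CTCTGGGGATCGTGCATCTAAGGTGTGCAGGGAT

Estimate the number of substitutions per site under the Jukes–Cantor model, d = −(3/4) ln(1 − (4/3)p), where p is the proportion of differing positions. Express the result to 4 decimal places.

0.2407

Mismatches occur at site 5 (A/G), site 12 (T/G), site 18 (G/C), site 22 (A/G), site 25 (A/G), site 26 (A/T), site 28 (G/C).
p = 7/34 = 0.205882.
d = −0.75 · ln(1 − (4/3)·0.205882) = −0.75 · ln(0.725491) = −0.75 · (-0.320907) = 0.2407.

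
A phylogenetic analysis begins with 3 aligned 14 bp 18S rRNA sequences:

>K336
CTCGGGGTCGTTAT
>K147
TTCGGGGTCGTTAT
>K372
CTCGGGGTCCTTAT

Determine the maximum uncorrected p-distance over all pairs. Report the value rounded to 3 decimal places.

Pairwise Hamming distances:
  K336 vs K147: 1
  K336 vs K372: 1
  K147 vs K372: 2
The largest is 2 mismatches, between K147 and K372; p = 2/14 = 0.143.

0.143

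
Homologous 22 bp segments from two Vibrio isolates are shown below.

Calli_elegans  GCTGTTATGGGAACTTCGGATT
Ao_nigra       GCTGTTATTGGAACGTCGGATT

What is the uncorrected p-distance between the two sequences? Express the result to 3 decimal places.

0.091

Mismatches occur at site 9 (G/T), site 15 (T/G).
There are 2 differences over 22 sites, so p = 2/22 = 0.091.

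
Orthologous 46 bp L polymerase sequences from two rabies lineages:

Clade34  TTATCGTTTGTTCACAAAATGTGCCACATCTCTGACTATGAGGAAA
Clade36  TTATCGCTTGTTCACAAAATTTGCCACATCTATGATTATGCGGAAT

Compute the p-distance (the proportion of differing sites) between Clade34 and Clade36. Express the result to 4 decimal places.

0.1304

Differing sites — 7:T/C; 21:G/T; 32:C/A; 36:C/T; 41:A/C; 46:A/T.
There are 6 differences over 46 sites, so p = 6/46 = 0.1304.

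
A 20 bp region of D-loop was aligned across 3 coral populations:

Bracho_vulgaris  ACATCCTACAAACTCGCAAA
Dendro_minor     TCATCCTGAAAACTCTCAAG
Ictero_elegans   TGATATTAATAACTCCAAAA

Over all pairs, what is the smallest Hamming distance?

5

Pairwise Hamming distances:
  Bracho_vulgaris vs Dendro_minor: 5
  Bracho_vulgaris vs Ictero_elegans: 8
  Dendro_minor vs Ictero_elegans: 8
The smallest is 5, between Bracho_vulgaris and Dendro_minor.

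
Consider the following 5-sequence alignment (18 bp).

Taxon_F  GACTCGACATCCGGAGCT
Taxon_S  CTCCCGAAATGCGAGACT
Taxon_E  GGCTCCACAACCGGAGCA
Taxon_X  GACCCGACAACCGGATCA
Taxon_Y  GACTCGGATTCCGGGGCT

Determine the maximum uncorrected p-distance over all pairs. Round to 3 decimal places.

0.611

Pairwise Hamming distances:
  Taxon_F vs Taxon_S: 8
  Taxon_F vs Taxon_E: 4
  Taxon_F vs Taxon_X: 4
  Taxon_F vs Taxon_Y: 4
  Taxon_S vs Taxon_E: 11
  Taxon_S vs Taxon_X: 9
  Taxon_S vs Taxon_Y: 8
  Taxon_E vs Taxon_X: 4
  Taxon_E vs Taxon_Y: 8
  Taxon_X vs Taxon_Y: 8
The largest is 11 mismatches, between Taxon_S and Taxon_E; p = 11/18 = 0.611.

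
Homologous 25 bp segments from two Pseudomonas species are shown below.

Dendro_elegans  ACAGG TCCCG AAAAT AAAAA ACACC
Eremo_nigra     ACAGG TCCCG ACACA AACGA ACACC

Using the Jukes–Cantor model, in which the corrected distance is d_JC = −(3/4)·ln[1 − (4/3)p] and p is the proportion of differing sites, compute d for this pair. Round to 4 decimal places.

0.2326

Differing sites — 12:A/C; 14:A/C; 15:T/A; 18:A/C; 19:A/G.
p = 5/25 = 0.200000.
d = −0.75 · ln(1 − (4/3)·0.200000) = −0.75 · ln(0.733333) = −0.75 · (-0.310155) = 0.2326.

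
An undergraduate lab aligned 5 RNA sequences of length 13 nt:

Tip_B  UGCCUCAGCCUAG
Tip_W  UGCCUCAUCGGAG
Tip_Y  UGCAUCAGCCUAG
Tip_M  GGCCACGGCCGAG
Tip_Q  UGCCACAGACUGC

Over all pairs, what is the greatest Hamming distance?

Pairwise Hamming distances:
  Tip_B vs Tip_W: 3
  Tip_B vs Tip_Y: 1
  Tip_B vs Tip_M: 4
  Tip_B vs Tip_Q: 4
  Tip_W vs Tip_Y: 4
  Tip_W vs Tip_M: 5
  Tip_W vs Tip_Q: 7
  Tip_Y vs Tip_M: 5
  Tip_Y vs Tip_Q: 5
  Tip_M vs Tip_Q: 6
The largest is 7, between Tip_W and Tip_Q.

7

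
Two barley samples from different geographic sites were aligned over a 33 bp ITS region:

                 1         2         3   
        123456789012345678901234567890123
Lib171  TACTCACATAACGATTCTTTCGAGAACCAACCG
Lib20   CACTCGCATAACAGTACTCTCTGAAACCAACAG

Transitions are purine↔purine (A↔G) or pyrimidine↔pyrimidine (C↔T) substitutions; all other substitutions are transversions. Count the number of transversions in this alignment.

3

Differing sites — 1:T/C (Ti); 6:A/G (Ti); 13:G/A (Ti); 14:A/G (Ti); 16:T/A (Tv); 19:T/C (Ti); 22:G/T (Tv); 23:A/G (Ti); 24:G/A (Ti); 32:C/A (Tv).
Of the 10 differences, 7 transitions and 3 transversions, so the answer is 3.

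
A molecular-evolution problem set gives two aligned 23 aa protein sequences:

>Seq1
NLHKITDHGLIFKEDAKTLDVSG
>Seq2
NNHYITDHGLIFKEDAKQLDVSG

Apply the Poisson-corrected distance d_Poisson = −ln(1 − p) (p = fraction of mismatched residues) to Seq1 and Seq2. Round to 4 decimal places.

Mismatches occur at site 2 (L↔N), site 4 (K↔Y), site 18 (T↔Q).
p = 3/23 = 0.130435.
d = −ln(1 − 0.130435) = −ln(0.869565) = 0.1398.

0.1398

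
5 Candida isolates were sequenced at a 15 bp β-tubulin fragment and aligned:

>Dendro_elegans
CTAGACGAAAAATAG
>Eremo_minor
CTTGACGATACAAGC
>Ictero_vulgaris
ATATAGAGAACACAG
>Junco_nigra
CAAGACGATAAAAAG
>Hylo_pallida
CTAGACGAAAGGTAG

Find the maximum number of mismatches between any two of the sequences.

10

Pairwise Hamming distances:
  Dendro_elegans vs Eremo_minor: 6
  Dendro_elegans vs Ictero_vulgaris: 7
  Dendro_elegans vs Junco_nigra: 3
  Dendro_elegans vs Hylo_pallida: 2
  Eremo_minor vs Ictero_vulgaris: 10
  Eremo_minor vs Junco_nigra: 5
  Eremo_minor vs Hylo_pallida: 7
  Ictero_vulgaris vs Junco_nigra: 9
  Ictero_vulgaris vs Hylo_pallida: 8
  Junco_nigra vs Hylo_pallida: 5
The largest is 10, between Eremo_minor and Ictero_vulgaris.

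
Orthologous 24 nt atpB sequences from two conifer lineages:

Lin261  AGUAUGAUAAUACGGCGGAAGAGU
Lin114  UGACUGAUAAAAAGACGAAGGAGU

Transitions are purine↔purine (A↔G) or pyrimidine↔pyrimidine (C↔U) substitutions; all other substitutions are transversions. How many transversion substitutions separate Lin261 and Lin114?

5

Mismatches occur at site 1 (A→U, transversion), site 3 (U→A, transversion), site 4 (A→C, transversion), site 11 (U→A, transversion), site 13 (C→A, transversion), site 15 (G→A, transition), site 18 (G→A, transition), site 20 (A→G, transition).
Of the 8 differences, 3 transitions and 5 transversions, so the answer is 5.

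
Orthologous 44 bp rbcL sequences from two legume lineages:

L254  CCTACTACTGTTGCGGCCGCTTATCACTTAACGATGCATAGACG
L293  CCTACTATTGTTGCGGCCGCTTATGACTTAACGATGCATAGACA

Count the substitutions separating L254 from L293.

The sequences differ at positions 8 (C/T), 25 (C/G), 44 (G/A).
That gives 3 mismatches out of 44 aligned sites, so the Hamming distance is 3.

3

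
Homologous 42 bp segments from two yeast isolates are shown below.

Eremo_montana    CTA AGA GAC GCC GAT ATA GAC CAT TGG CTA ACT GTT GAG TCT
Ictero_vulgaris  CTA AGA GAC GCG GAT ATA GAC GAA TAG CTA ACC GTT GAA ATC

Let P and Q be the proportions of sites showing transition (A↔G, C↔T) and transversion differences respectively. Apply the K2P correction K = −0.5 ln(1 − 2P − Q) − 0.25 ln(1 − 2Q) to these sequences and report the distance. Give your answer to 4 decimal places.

0.2556

Mismatches occur at site 12 (C/G, transversion), site 22 (C/G, transversion), site 24 (T/A, transversion), site 26 (G/A, transition), site 33 (T/C, transition), site 39 (G/A, transition), site 40 (T/A, transversion), site 41 (C/T, transition), site 42 (T/C, transition).
Of the 9 differences, 5 transitions and 4 transversions over 42 sites: P = 5/42 = 0.119048, Q = 4/42 = 0.095238.
d = −0.5·ln(0.666666) − 0.25·ln(0.809524) = −0.5·(-0.405466) − 0.25·(-0.211309) = 0.2556.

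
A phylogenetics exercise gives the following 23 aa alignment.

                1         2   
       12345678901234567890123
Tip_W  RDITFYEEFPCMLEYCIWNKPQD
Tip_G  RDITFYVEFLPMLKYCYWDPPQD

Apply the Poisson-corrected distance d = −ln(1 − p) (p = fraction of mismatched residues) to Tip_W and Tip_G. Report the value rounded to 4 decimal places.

Mismatches occur at site 7 (E↔V), site 10 (P↔L), site 11 (C↔P), site 14 (E↔K), site 17 (I↔Y), site 19 (N↔D), site 20 (K↔P).
p = 7/23 = 0.304348.
d = −ln(1 − 0.304348) = −ln(0.695652) = 0.3629.

0.3629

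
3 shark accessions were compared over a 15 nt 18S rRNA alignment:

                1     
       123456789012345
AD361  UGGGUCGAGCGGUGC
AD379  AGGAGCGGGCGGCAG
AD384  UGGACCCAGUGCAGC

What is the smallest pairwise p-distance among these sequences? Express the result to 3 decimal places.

Pairwise Hamming distances:
  AD361 vs AD379: 7
  AD361 vs AD384: 6
  AD379 vs AD384: 9
The smallest is 6 mismatches, between AD361 and AD384; p = 6/15 = 0.400.

0.400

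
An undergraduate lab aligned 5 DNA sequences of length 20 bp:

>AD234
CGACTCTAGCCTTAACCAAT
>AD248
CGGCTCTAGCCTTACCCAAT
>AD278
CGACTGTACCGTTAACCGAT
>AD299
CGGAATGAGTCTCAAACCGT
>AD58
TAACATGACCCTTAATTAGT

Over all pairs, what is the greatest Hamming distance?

Pairwise Hamming distances:
  AD234 vs AD248: 2
  AD234 vs AD278: 4
  AD234 vs AD299: 10
  AD234 vs AD58: 9
  AD248 vs AD278: 6
  AD248 vs AD299: 10
  AD248 vs AD58: 11
  AD278 vs AD299: 12
  AD278 vs AD58: 10
  AD299 vs AD58: 10
The largest is 12, between AD278 and AD299.

12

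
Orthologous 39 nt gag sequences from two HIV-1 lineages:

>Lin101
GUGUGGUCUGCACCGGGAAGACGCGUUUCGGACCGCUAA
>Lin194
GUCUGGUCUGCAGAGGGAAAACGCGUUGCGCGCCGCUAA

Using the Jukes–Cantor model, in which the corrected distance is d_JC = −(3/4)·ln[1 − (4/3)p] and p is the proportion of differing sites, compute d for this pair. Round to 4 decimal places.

0.2052

The sequences differ at positions 3 (G/C), 13 (C/G), 14 (C/A), 20 (G/A), 28 (U/G), 31 (G/C), 32 (A/G).
p = 7/39 = 0.179487.
d = −0.75 · ln(1 − (4/3)·0.179487) = −0.75 · ln(0.760684) = −0.75 · (-0.273537) = 0.2052.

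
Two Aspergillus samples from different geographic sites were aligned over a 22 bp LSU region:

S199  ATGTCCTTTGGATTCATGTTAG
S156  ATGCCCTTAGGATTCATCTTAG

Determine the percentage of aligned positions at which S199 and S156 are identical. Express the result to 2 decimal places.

The sequences differ at positions 4 (T/C), 9 (T/A), 18 (G/C).
19 of the 22 sites match, so the percent identity is 19/22 × 100 = 86.36%.

86.36%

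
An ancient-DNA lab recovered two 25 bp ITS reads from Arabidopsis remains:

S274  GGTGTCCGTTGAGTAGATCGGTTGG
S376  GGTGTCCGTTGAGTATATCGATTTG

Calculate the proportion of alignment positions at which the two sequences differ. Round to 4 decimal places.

Mismatches occur at site 16 (G/T), site 21 (G/A), site 24 (G/T).
There are 3 differences over 25 sites, so p = 3/25 = 0.1200.

0.1200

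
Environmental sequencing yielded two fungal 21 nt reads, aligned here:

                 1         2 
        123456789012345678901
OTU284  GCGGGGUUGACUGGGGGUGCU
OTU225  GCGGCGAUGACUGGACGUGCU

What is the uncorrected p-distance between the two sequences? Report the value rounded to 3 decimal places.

Differing sites — 5:G/C; 7:U/A; 15:G/A; 16:G/C.
There are 4 differences over 21 sites, so p = 4/21 = 0.190.

0.190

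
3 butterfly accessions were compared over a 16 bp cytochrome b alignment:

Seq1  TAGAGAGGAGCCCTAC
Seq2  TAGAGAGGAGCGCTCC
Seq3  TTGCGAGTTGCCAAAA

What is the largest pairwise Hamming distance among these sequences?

Pairwise Hamming distances:
  Seq1 vs Seq2: 2
  Seq1 vs Seq3: 7
  Seq2 vs Seq3: 9
The largest is 9, between Seq2 and Seq3.

9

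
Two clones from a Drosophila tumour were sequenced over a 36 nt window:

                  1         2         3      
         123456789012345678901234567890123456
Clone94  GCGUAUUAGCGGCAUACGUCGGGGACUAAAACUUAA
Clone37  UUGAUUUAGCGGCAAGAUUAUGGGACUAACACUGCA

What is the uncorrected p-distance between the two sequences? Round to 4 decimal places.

0.3611

Differing sites — 1:G/U; 2:C/U; 4:U/A; 5:A/U; 15:U/A; 16:A/G; 17:C/A; 18:G/U; 20:C/A; 21:G/U; 30:A/C; 34:U/G; 35:A/C.
There are 13 differences over 36 sites, so p = 13/36 = 0.3611.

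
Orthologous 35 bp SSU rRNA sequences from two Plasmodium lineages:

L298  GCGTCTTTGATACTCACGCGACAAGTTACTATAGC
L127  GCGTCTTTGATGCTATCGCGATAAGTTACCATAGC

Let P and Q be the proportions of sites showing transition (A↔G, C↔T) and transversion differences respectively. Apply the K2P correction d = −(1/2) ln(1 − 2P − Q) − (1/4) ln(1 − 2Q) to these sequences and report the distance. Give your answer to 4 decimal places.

0.1601

Mismatches occur at site 12 (A→G, transition), site 15 (C→A, transversion), site 16 (A→T, transversion), site 22 (C→T, transition), site 30 (T→C, transition).
Of the 5 differences, 3 transitions and 2 transversions over 35 sites: P = 3/35 = 0.085714, Q = 2/35 = 0.057143.
d = −0.5·ln(0.771429) − 0.25·ln(0.885714) = −0.5·(-0.259511) − 0.25·(-0.121361) = 0.1601.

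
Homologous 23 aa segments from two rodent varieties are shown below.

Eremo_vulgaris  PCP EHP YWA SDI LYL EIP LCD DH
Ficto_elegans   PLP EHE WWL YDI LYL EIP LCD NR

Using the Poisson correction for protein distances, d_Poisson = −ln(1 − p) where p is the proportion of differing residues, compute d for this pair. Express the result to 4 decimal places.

Mismatches occur at site 2 (C→L), site 6 (P→E), site 7 (Y→W), site 9 (A→L), site 10 (S→Y), site 22 (D→N), site 23 (H→R).
p = 7/23 = 0.304348.
d = −ln(1 − 0.304348) = −ln(0.695652) = 0.3629.

0.3629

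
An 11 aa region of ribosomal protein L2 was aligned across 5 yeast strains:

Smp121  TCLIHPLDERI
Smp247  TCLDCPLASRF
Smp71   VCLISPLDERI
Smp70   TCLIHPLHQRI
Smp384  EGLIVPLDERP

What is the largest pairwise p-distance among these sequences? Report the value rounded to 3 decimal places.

0.636

Pairwise Hamming distances:
  Smp121 vs Smp247: 5
  Smp121 vs Smp71: 2
  Smp121 vs Smp70: 2
  Smp121 vs Smp384: 4
  Smp247 vs Smp71: 6
  Smp247 vs Smp70: 5
  Smp247 vs Smp384: 7
  Smp71 vs Smp70: 4
  Smp71 vs Smp384: 4
  Smp70 vs Smp384: 6
The largest is 7 mismatches, between Smp247 and Smp384; p = 7/11 = 0.636.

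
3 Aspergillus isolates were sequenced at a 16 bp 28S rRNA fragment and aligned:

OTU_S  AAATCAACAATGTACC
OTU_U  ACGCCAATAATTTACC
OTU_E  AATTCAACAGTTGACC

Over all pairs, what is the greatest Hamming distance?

Pairwise Hamming distances:
  OTU_S vs OTU_U: 5
  OTU_S vs OTU_E: 4
  OTU_U vs OTU_E: 6
The largest is 6, between OTU_U and OTU_E.

6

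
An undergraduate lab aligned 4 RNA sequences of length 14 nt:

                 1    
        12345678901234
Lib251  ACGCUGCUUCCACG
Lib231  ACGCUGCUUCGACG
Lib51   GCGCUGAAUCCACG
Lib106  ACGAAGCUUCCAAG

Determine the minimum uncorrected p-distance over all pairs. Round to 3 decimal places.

0.071

Pairwise Hamming distances:
  Lib251 vs Lib231: 1
  Lib251 vs Lib51: 3
  Lib251 vs Lib106: 3
  Lib231 vs Lib51: 4
  Lib231 vs Lib106: 4
  Lib51 vs Lib106: 6
The smallest is 1 mismatch, between Lib251 and Lib231; p = 1/14 = 0.071.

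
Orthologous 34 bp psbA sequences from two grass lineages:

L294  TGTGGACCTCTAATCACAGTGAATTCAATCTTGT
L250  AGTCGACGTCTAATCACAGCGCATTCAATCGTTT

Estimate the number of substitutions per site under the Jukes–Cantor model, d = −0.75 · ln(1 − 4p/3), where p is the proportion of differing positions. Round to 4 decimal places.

Differing sites — 1:T/A; 4:G/C; 8:C/G; 20:T/C; 22:A/C; 31:T/G; 33:G/T.
p = 7/34 = 0.205882.
d = −0.75 · ln(1 − (4/3)·0.205882) = −0.75 · ln(0.725491) = −0.75 · (-0.320907) = 0.2407.

0.2407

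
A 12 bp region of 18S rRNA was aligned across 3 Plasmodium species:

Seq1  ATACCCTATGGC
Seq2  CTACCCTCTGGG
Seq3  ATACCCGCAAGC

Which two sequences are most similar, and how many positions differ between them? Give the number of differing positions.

Pairwise Hamming distances:
  Seq1 vs Seq2: 3
  Seq1 vs Seq3: 4
  Seq2 vs Seq3: 5
The smallest is 3, between Seq1 and Seq2.

3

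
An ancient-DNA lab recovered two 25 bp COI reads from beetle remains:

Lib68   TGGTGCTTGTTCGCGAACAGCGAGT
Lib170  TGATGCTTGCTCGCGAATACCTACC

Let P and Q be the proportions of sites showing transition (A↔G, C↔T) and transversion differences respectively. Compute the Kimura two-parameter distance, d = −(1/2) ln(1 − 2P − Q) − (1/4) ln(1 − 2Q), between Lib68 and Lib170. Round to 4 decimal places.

0.3585

Differing sites — 3:G/A (Ti); 10:T/C (Ti); 18:C/T (Ti); 20:G/C (Tv); 22:G/T (Tv); 24:G/C (Tv); 25:T/C (Ti).
Of the 7 differences, 4 transitions and 3 transversions over 25 sites: P = 4/25 = 0.160000, Q = 3/25 = 0.120000.
d = −0.5·ln(0.560000) − 0.25·ln(0.760000) = −0.5·(-0.579818) − 0.25·(-0.274437) = 0.3585.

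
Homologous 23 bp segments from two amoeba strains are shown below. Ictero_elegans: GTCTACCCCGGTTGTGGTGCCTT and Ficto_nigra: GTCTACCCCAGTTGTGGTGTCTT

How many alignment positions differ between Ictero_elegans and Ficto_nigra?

2

Mismatches occur at site 10 (G→A), site 20 (C→T).
That gives 2 mismatches out of 23 aligned sites, so the Hamming distance is 2.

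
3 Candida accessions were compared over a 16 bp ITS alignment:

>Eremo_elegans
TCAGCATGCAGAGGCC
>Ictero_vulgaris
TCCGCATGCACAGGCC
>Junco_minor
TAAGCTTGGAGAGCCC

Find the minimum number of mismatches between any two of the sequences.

Pairwise Hamming distances:
  Eremo_elegans vs Ictero_vulgaris: 2
  Eremo_elegans vs Junco_minor: 4
  Ictero_vulgaris vs Junco_minor: 6
The smallest is 2, between Eremo_elegans and Ictero_vulgaris.

2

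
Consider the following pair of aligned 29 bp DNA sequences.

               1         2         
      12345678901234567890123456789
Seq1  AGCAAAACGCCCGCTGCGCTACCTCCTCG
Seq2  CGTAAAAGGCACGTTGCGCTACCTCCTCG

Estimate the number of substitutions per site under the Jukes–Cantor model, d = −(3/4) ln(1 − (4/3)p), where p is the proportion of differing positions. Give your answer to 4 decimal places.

Mismatches occur at site 1 (A/C), site 3 (C/T), site 8 (C/G), site 11 (C/A), site 14 (C/T).
p = 5/29 = 0.172414.
d = −0.75 · ln(1 − (4/3)·0.172414) = −0.75 · ln(0.770115) = −0.75 · (-0.261215) = 0.1959.

0.1959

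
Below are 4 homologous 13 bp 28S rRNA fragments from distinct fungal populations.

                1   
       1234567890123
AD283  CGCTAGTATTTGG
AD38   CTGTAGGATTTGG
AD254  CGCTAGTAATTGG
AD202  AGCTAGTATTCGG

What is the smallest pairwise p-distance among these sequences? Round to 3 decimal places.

Pairwise Hamming distances:
  AD283 vs AD38: 3
  AD283 vs AD254: 1
  AD283 vs AD202: 2
  AD38 vs AD254: 4
  AD38 vs AD202: 5
  AD254 vs AD202: 3
The smallest is 1 mismatch, between AD283 and AD254; p = 1/13 = 0.077.

0.077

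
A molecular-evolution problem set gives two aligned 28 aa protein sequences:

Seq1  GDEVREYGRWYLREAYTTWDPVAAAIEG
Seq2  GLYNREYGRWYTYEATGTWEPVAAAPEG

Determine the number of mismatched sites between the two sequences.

Mismatches occur at site 2 (D→L), site 3 (E→Y), site 4 (V→N), site 12 (L→T), site 13 (R→Y), site 16 (Y→T), site 17 (T→G), site 20 (D→E), site 26 (I→P).
That gives 9 mismatches out of 28 aligned sites, so the Hamming distance is 9.

9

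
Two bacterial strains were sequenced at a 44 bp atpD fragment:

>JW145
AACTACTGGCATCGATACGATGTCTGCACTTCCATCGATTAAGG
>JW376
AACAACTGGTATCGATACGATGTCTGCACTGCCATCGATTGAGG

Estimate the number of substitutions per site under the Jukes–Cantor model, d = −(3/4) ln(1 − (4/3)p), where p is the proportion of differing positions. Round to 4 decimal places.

The sequences differ at positions 4 (T/A), 10 (C/T), 31 (T/G), 41 (A/G).
p = 4/44 = 0.090909.
d = −0.75 · ln(1 − (4/3)·0.090909) = −0.75 · ln(0.878788) = −0.75 · (-0.129212) = 0.0969.

0.0969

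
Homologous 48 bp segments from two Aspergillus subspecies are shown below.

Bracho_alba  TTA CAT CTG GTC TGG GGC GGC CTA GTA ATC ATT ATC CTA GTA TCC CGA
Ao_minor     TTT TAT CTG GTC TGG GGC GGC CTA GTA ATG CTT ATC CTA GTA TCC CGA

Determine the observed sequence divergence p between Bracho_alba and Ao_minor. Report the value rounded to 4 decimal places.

Differing sites — 3:A/T; 4:C/T; 30:C/G; 31:A/C.
There are 4 differences over 48 sites, so p = 4/48 = 0.0833.

0.0833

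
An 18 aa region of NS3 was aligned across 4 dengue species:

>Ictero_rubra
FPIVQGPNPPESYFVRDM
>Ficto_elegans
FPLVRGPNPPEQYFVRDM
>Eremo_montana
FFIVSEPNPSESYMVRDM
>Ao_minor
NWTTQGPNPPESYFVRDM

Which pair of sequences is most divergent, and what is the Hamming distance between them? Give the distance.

Pairwise Hamming distances:
  Ictero_rubra vs Ficto_elegans: 3
  Ictero_rubra vs Eremo_montana: 5
  Ictero_rubra vs Ao_minor: 4
  Ficto_elegans vs Eremo_montana: 7
  Ficto_elegans vs Ao_minor: 6
  Eremo_montana vs Ao_minor: 8
The largest is 8, between Eremo_montana and Ao_minor.

8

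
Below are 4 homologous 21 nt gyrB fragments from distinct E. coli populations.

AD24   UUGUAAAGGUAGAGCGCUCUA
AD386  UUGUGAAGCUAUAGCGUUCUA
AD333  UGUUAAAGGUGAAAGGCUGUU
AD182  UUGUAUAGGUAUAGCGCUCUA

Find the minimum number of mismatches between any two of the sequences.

Pairwise Hamming distances:
  AD24 vs AD386: 4
  AD24 vs AD333: 8
  AD24 vs AD182: 2
  AD386 vs AD333: 11
  AD386 vs AD182: 4
  AD333 vs AD182: 9
The smallest is 2, between AD24 and AD182.

2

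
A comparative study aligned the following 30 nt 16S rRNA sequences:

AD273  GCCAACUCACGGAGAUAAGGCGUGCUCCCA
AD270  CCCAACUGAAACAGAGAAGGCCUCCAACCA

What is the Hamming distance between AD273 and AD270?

10

Differing sites — 1:G/C; 8:C/G; 10:C/A; 11:G/A; 12:G/C; 16:U/G; 22:G/C; 24:G/C; 26:U/A; 27:C/A.
That gives 10 mismatches out of 30 aligned sites, so the Hamming distance is 10.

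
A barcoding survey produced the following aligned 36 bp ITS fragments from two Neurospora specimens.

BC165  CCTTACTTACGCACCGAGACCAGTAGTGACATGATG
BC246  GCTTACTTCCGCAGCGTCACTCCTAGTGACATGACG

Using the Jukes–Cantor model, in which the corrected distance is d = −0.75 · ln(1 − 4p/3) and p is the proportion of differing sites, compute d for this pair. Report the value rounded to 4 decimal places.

Differing sites — 1:C/G; 9:A/C; 14:C/G; 17:A/T; 18:G/C; 21:C/T; 22:A/C; 23:G/C; 35:T/C.
p = 9/36 = 0.250000.
d = −0.75 · ln(1 − (4/3)·0.250000) = −0.75 · ln(0.666667) = −0.75 · (-0.405465) = 0.3041.

0.3041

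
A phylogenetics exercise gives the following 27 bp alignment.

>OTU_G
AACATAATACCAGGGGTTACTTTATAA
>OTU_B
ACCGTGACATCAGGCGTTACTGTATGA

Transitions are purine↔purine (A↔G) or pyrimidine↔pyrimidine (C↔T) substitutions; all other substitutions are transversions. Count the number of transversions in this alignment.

The sequences differ at positions 2 (A/C, transversion), 4 (A/G, transition), 6 (A/G, transition), 8 (T/C, transition), 10 (C/T, transition), 15 (G/C, transversion), 22 (T/G, transversion), 26 (A/G, transition).
Of the 8 differences, 5 transitions and 3 transversions, so the answer is 3.

3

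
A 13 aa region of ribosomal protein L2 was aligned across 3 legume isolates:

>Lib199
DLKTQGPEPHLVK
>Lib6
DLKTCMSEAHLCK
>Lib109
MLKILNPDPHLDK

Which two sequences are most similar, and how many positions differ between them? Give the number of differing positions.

Pairwise Hamming distances:
  Lib199 vs Lib6: 5
  Lib199 vs Lib109: 6
  Lib6 vs Lib109: 8
The smallest is 5, between Lib199 and Lib6.

5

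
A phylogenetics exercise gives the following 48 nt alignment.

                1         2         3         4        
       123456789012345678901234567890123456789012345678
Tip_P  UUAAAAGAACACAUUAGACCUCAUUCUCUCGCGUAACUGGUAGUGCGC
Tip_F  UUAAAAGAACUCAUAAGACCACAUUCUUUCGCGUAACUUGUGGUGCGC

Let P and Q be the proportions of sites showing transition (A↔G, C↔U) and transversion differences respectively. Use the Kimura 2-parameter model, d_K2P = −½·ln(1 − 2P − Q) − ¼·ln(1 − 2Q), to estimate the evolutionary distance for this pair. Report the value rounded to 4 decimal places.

Mismatches occur at site 11 (A/U, transversion), site 15 (U/A, transversion), site 21 (U/A, transversion), site 28 (C/U, transition), site 39 (G/U, transversion), site 42 (A/G, transition).
Of the 6 differences, 2 transitions and 4 transversions over 48 sites: P = 2/48 = 0.041667, Q = 4/48 = 0.083333.
d = −0.5·ln(0.833333) − 0.25·ln(0.833334) = −0.5·(-0.182322) − 0.25·(-0.182321) = 0.1367.

0.1367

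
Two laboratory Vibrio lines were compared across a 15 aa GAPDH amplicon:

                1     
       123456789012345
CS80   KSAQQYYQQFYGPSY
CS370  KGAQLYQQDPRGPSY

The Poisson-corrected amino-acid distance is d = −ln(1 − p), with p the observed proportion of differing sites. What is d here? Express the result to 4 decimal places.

The sequences differ at positions 2 (S/G), 5 (Q/L), 7 (Y/Q), 9 (Q/D), 10 (F/P), 11 (Y/R).
p = 6/15 = 0.400000.
d = −ln(1 − 0.400000) = −ln(0.600000) = 0.5108.

0.5108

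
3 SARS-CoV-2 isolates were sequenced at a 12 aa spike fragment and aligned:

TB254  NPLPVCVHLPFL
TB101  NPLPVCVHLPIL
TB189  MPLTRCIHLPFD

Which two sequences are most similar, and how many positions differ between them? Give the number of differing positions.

1

Pairwise Hamming distances:
  TB254 vs TB101: 1
  TB254 vs TB189: 5
  TB101 vs TB189: 6
The smallest is 1, between TB254 and TB101.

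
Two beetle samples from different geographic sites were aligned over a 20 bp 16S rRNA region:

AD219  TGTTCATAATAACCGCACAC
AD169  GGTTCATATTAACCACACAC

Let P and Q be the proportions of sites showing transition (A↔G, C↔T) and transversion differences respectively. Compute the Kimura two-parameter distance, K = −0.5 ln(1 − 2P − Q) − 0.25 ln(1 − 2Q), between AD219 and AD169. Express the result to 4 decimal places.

0.1674

Mismatches occur at site 1 (T/G, transversion), site 9 (A/T, transversion), site 15 (G/A, transition).
Of the 3 differences, 1 transition and 2 transversions over 20 sites: P = 1/20 = 0.050000, Q = 2/20 = 0.100000.
d = −0.5·ln(0.800000) − 0.25·ln(0.800000) = −0.5·(-0.223144) − 0.25·(-0.223144) = 0.1674.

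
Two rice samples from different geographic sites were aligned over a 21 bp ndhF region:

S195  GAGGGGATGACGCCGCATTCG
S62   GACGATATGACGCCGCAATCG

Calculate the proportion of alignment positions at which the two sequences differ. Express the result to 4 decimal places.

0.1905

The sequences differ at positions 3 (G/C), 5 (G/A), 6 (G/T), 18 (T/A).
There are 4 differences over 21 sites, so p = 4/21 = 0.1905.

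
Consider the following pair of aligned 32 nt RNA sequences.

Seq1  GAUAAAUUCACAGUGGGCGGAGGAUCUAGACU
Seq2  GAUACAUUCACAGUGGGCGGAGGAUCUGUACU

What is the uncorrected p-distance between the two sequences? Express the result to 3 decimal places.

0.094

The sequences differ at positions 5 (A/C), 28 (A/G), 29 (G/U).
There are 3 differences over 32 sites, so p = 3/32 = 0.094.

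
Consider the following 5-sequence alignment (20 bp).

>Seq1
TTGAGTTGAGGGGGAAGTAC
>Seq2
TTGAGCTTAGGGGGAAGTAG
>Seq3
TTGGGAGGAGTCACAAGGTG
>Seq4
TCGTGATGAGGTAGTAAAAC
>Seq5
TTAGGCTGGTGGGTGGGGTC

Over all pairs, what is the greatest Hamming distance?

Pairwise Hamming distances:
  Seq1 vs Seq2: 3
  Seq1 vs Seq3: 10
  Seq1 vs Seq4: 8
  Seq1 vs Seq5: 10
  Seq2 vs Seq3: 10
  Seq2 vs Seq4: 10
  Seq2 vs Seq5: 11
  Seq3 vs Seq4: 11
  Seq3 vs Seq5: 12
  Seq4 vs Seq5: 14
The largest is 14, between Seq4 and Seq5.

14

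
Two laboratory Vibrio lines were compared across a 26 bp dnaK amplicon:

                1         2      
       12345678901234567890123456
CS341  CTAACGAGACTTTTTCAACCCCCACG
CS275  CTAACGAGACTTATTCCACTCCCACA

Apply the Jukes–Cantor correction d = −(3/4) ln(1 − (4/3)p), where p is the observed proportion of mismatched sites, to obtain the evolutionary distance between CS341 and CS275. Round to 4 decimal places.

The sequences differ at positions 13 (T/A), 17 (A/C), 20 (C/T), 26 (G/A).
p = 4/26 = 0.153846.
d = −0.75 · ln(1 − (4/3)·0.153846) = −0.75 · ln(0.794872) = −0.75 · (-0.229574) = 0.1722.

0.1722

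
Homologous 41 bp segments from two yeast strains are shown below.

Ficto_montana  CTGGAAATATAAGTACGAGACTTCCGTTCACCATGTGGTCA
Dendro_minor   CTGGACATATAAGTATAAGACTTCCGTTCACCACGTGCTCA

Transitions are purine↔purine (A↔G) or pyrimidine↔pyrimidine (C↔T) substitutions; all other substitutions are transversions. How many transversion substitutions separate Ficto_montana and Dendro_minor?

The sequences differ at positions 6 (A/C, transversion), 16 (C/T, transition), 17 (G/A, transition), 34 (T/C, transition), 38 (G/C, transversion).
Of the 5 differences, 3 transitions and 2 transversions, so the answer is 2.

2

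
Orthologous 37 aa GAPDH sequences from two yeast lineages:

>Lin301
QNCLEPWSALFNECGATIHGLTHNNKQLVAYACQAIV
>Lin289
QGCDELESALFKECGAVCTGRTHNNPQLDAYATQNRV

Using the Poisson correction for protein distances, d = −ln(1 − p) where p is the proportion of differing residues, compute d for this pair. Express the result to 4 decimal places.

The sequences differ at positions 2 (N/G), 4 (L/D), 6 (P/L), 7 (W/E), 12 (N/K), 17 (T/V), 18 (I/C), 19 (H/T), 21 (L/R), 26 (K/P), 29 (V/D), 33 (C/T), 35 (A/N), 36 (I/R).
p = 14/37 = 0.378378.
d = −ln(1 − 0.378378) = −ln(0.621622) = 0.4754.

0.4754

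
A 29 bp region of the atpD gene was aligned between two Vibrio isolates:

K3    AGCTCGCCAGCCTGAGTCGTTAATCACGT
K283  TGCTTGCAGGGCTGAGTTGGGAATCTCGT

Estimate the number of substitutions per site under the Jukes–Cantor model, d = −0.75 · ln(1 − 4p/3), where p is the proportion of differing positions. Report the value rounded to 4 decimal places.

The sequences differ at positions 1 (A/T), 5 (C/T), 8 (C/A), 9 (A/G), 11 (C/G), 18 (C/T), 20 (T/G), 21 (T/G), 26 (A/T).
p = 9/29 = 0.310345.
d = −0.75 · ln(1 − (4/3)·0.310345) = −0.75 · ln(0.586207) = −0.75 · (-0.534082) = 0.4006.

0.4006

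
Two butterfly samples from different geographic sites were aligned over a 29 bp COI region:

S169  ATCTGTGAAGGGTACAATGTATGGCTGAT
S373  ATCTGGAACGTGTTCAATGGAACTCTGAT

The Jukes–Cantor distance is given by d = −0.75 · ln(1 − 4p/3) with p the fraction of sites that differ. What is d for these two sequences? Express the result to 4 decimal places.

0.4006

Differing sites — 6:T/G; 7:G/A; 9:A/C; 11:G/T; 14:A/T; 20:T/G; 22:T/A; 23:G/C; 24:G/T.
p = 9/29 = 0.310345.
d = −0.75 · ln(1 − (4/3)·0.310345) = −0.75 · ln(0.586207) = −0.75 · (-0.534082) = 0.4006.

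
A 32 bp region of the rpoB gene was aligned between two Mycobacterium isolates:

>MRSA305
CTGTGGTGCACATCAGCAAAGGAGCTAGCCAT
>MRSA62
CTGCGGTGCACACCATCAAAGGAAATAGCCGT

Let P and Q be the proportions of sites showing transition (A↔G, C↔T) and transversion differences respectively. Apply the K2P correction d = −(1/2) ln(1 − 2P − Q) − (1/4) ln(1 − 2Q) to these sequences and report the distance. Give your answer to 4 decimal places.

0.2207

Mismatches occur at site 4 (T/C, transition), site 13 (T/C, transition), site 16 (G/T, transversion), site 24 (G/A, transition), site 25 (C/A, transversion), site 31 (A/G, transition).
Of the 6 differences, 4 transitions and 2 transversions over 32 sites: P = 4/32 = 0.125000, Q = 2/32 = 0.062500.
d = −0.5·ln(0.687500) − 0.25·ln(0.875000) = −0.5·(-0.374693) − 0.25·(-0.133531) = 0.2207.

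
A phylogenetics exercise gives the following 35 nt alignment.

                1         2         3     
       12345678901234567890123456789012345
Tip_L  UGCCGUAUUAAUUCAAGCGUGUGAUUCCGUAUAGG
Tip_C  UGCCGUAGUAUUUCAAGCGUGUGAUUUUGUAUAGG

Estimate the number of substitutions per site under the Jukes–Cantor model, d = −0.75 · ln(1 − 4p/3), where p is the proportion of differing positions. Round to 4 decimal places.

0.1240

Mismatches occur at site 8 (U↔G), site 11 (A↔U), site 27 (C↔U), site 28 (C↔U).
p = 4/35 = 0.114286.
d = −0.75 · ln(1 − (4/3)·0.114286) = −0.75 · ln(0.847619) = −0.75 · (-0.165324) = 0.1240.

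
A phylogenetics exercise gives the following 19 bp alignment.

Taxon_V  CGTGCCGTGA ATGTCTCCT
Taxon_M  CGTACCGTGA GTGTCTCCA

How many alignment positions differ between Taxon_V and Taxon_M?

3

Mismatches occur at site 4 (G↔A), site 11 (A↔G), site 19 (T↔A).
That gives 3 mismatches out of 19 aligned sites, so the Hamming distance is 3.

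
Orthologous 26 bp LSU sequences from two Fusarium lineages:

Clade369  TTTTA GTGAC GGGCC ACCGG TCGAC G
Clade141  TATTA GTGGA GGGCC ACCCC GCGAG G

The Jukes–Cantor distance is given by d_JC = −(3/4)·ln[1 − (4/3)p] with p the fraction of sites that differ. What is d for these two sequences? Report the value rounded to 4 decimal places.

0.3335

Mismatches occur at site 2 (T/A), site 9 (A/G), site 10 (C/A), site 19 (G/C), site 20 (G/C), site 21 (T/G), site 25 (C/G).
p = 7/26 = 0.269231.
d = −0.75 · ln(1 − (4/3)·0.269231) = −0.75 · ln(0.641025) = −0.75 · (-0.444687) = 0.3335.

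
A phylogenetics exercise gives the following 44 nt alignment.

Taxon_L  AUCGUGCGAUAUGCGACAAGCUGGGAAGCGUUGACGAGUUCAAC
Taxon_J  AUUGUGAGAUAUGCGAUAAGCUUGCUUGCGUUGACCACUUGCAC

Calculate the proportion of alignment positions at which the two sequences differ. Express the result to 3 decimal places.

The sequences differ at positions 3 (C/U), 7 (C/A), 17 (C/U), 23 (G/U), 25 (G/C), 26 (A/U), 27 (A/U), 36 (G/C), 38 (G/C), 41 (C/G), 42 (A/C).
There are 11 differences over 44 sites, so p = 11/44 = 0.250.

0.250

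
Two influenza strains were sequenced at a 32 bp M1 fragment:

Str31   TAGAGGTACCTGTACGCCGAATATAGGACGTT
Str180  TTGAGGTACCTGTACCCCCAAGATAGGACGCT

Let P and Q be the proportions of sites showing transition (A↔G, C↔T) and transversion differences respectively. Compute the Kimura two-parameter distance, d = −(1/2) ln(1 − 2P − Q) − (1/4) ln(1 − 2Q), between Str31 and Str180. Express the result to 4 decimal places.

Mismatches occur at site 2 (A→T, transversion), site 16 (G→C, transversion), site 19 (G→C, transversion), site 22 (T→G, transversion), site 31 (T→C, transition).
Of the 5 differences, 1 transition and 4 transversions over 32 sites: P = 1/32 = 0.031250, Q = 4/32 = 0.125000.
d = −0.5·ln(0.812500) − 0.25·ln(0.750000) = −0.5·(-0.207639) − 0.25·(-0.287682) = 0.1757.

0.1757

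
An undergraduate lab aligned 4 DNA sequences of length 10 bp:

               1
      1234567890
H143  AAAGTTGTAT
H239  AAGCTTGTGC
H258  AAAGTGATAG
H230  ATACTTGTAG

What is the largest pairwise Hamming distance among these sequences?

Pairwise Hamming distances:
  H143 vs H239: 4
  H143 vs H258: 3
  H143 vs H230: 3
  H239 vs H258: 6
  H239 vs H230: 4
  H258 vs H230: 4
The largest is 6, between H239 and H258.

6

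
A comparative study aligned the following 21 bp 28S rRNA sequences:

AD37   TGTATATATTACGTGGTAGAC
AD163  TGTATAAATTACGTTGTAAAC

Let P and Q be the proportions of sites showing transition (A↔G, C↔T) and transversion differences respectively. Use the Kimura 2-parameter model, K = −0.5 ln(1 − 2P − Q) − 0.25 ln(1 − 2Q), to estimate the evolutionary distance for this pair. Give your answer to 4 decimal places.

0.1585

Mismatches occur at site 7 (T/A, transversion), site 15 (G/T, transversion), site 19 (G/A, transition).
Of the 3 differences, 1 transition and 2 transversions over 21 sites: P = 1/21 = 0.047619, Q = 2/21 = 0.095238.
d = −0.5·ln(0.809524) − 0.25·ln(0.809524) = −0.5·(-0.211309) − 0.25·(-0.211309) = 0.1585.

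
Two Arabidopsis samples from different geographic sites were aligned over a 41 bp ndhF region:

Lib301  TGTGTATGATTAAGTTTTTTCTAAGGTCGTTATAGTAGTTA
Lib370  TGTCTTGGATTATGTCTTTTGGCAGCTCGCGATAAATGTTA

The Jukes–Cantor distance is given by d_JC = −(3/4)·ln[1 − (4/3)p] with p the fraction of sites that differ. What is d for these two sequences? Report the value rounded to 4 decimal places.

0.4556

Mismatches occur at site 4 (G/C), site 6 (A/T), site 7 (T/G), site 13 (A/T), site 16 (T/C), site 21 (C/G), site 22 (T/G), site 23 (A/C), site 26 (G/C), site 30 (T/C), site 31 (T/G), site 35 (G/A), site 36 (T/A), site 37 (A/T).
p = 14/41 = 0.341463.
d = −0.75 · ln(1 − (4/3)·0.341463) = −0.75 · ln(0.544716) = −0.75 · (-0.607491) = 0.4556.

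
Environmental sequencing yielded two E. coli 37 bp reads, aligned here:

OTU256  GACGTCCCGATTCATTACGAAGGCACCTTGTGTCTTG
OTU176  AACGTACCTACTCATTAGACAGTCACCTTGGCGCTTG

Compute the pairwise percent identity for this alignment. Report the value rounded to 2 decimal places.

70.27%

Mismatches occur at site 1 (G↔A), site 6 (C↔A), site 9 (G↔T), site 11 (T↔C), site 18 (C↔G), site 19 (G↔A), site 20 (A↔C), site 23 (G↔T), site 31 (T↔G), site 32 (G↔C), site 33 (T↔G).
26 of the 37 sites match, so the percent identity is 26/37 × 100 = 70.27%.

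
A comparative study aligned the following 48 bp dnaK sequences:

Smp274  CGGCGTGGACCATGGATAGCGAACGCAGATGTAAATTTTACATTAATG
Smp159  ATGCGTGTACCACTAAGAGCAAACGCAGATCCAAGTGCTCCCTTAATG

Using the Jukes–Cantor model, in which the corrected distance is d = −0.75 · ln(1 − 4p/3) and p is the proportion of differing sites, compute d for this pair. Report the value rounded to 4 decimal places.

0.4042

Mismatches occur at site 1 (C→A), site 2 (G→T), site 8 (G→T), site 13 (T→C), site 14 (G→T), site 15 (G→A), site 17 (T→G), site 21 (G→A), site 31 (G→C), site 32 (T→C), site 35 (A→G), site 37 (T→G), site 38 (T→C), site 40 (A→C), site 42 (A→C).
p = 15/48 = 0.312500.
d = −0.75 · ln(1 − (4/3)·0.312500) = −0.75 · ln(0.583333) = −0.75 · (-0.538997) = 0.4042.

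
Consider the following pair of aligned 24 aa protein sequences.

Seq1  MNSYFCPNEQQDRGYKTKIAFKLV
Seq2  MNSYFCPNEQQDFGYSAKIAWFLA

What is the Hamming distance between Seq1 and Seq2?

Differing sites — 13:R/F; 16:K/S; 17:T/A; 21:F/W; 22:K/F; 24:V/A.
That gives 6 mismatches out of 24 aligned sites, so the Hamming distance is 6.

6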